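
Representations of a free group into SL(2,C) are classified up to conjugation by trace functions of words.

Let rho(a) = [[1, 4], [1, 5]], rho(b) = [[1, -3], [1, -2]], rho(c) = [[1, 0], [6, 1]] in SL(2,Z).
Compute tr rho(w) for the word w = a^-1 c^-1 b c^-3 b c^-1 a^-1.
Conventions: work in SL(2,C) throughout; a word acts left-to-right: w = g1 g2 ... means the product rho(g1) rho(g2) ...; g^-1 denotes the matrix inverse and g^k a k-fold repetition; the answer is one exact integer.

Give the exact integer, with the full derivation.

162979

rho(a^-1) = [[5, -4], [-1, 1]]
... * rho(c^-1) = [[1, 0], [-6, 1]]  ->  [[29, -4], [-7, 1]]
... * rho(b) = [[1, -3], [1, -2]]  ->  [[25, -79], [-6, 19]]
... * rho(c^-1) = [[1, 0], [-6, 1]]  ->  [[499, -79], [-120, 19]]
... * rho(c^-1) = [[1, 0], [-6, 1]]  ->  [[973, -79], [-234, 19]]
... * rho(c^-1) = [[1, 0], [-6, 1]]  ->  [[1447, -79], [-348, 19]]
... * rho(b) = [[1, -3], [1, -2]]  ->  [[1368, -4183], [-329, 1006]]
... * rho(c^-1) = [[1, 0], [-6, 1]]  ->  [[26466, -4183], [-6365, 1006]]
... * rho(a^-1) = [[5, -4], [-1, 1]]  ->  [[136513, -110047], [-32831, 26466]]
tr = 136513 + 26466 = 162979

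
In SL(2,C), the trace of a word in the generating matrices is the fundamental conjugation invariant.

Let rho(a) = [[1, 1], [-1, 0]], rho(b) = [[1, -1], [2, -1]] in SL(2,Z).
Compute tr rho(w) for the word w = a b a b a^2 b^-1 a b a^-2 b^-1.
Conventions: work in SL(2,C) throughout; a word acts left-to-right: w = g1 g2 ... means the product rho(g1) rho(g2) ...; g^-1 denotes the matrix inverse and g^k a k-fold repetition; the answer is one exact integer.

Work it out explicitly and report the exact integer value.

rho(a) = [[1, 1], [-1, 0]]
... * rho(b) = [[1, -1], [2, -1]]  ->  [[3, -2], [-1, 1]]
... * rho(a) = [[1, 1], [-1, 0]]  ->  [[5, 3], [-2, -1]]
... * rho(b) = [[1, -1], [2, -1]]  ->  [[11, -8], [-4, 3]]
... * rho(a) = [[1, 1], [-1, 0]]  ->  [[19, 11], [-7, -4]]
... * rho(a) = [[1, 1], [-1, 0]]  ->  [[8, 19], [-3, -7]]
... * rho(b^-1) = [[-1, 1], [-2, 1]]  ->  [[-46, 27], [17, -10]]
... * rho(a) = [[1, 1], [-1, 0]]  ->  [[-73, -46], [27, 17]]
... * rho(b) = [[1, -1], [2, -1]]  ->  [[-165, 119], [61, -44]]
... * rho(a^-1) = [[0, -1], [1, 1]]  ->  [[119, 284], [-44, -105]]
... * rho(a^-1) = [[0, -1], [1, 1]]  ->  [[284, 165], [-105, -61]]
... * rho(b^-1) = [[-1, 1], [-2, 1]]  ->  [[-614, 449], [227, -166]]
tr = -614 + -166 = -780

-780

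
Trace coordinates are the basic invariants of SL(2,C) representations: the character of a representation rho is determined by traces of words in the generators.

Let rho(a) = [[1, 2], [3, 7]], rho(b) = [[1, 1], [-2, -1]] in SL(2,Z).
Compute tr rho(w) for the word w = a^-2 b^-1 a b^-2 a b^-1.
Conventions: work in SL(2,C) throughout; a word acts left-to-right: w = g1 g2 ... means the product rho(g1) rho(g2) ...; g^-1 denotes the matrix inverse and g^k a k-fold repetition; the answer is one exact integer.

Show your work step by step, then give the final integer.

rho(a^-1) = [[7, -2], [-3, 1]]
... * rho(a^-1) = [[7, -2], [-3, 1]]  ->  [[55, -16], [-24, 7]]
... * rho(b^-1) = [[-1, -1], [2, 1]]  ->  [[-87, -71], [38, 31]]
... * rho(a) = [[1, 2], [3, 7]]  ->  [[-300, -671], [131, 293]]
... * rho(b^-1) = [[-1, -1], [2, 1]]  ->  [[-1042, -371], [455, 162]]
... * rho(b^-1) = [[-1, -1], [2, 1]]  ->  [[300, 671], [-131, -293]]
... * rho(a) = [[1, 2], [3, 7]]  ->  [[2313, 5297], [-1010, -2313]]
... * rho(b^-1) = [[-1, -1], [2, 1]]  ->  [[8281, 2984], [-3616, -1303]]
tr = 8281 + -1303 = 6978

6978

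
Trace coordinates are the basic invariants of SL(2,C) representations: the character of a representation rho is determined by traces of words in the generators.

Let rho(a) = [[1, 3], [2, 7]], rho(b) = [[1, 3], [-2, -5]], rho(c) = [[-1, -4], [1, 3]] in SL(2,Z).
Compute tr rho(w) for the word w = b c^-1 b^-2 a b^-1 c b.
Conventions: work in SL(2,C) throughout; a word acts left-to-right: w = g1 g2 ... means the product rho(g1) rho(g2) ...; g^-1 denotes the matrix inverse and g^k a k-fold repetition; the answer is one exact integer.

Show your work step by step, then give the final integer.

rho(b) = [[1, 3], [-2, -5]]
... * rho(c^-1) = [[3, 4], [-1, -1]]  ->  [[0, 1], [-1, -3]]
... * rho(b^-1) = [[-5, -3], [2, 1]]  ->  [[2, 1], [-1, 0]]
... * rho(b^-1) = [[-5, -3], [2, 1]]  ->  [[-8, -5], [5, 3]]
... * rho(a) = [[1, 3], [2, 7]]  ->  [[-18, -59], [11, 36]]
... * rho(b^-1) = [[-5, -3], [2, 1]]  ->  [[-28, -5], [17, 3]]
... * rho(c) = [[-1, -4], [1, 3]]  ->  [[23, 97], [-14, -59]]
... * rho(b) = [[1, 3], [-2, -5]]  ->  [[-171, -416], [104, 253]]
tr = -171 + 253 = 82

82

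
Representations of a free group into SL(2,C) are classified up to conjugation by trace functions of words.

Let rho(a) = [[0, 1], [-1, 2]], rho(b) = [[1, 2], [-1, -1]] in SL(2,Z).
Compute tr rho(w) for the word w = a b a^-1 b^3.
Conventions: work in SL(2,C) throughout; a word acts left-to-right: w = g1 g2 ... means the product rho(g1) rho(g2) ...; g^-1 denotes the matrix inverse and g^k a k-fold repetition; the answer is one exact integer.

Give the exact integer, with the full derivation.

rho(a) = [[0, 1], [-1, 2]]
... * rho(b) = [[1, 2], [-1, -1]]  ->  [[-1, -1], [-3, -4]]
... * rho(a^-1) = [[2, -1], [1, 0]]  ->  [[-3, 1], [-10, 3]]
... * rho(b) = [[1, 2], [-1, -1]]  ->  [[-4, -7], [-13, -23]]
... * rho(b) = [[1, 2], [-1, -1]]  ->  [[3, -1], [10, -3]]
... * rho(b) = [[1, 2], [-1, -1]]  ->  [[4, 7], [13, 23]]
tr = 4 + 23 = 27

27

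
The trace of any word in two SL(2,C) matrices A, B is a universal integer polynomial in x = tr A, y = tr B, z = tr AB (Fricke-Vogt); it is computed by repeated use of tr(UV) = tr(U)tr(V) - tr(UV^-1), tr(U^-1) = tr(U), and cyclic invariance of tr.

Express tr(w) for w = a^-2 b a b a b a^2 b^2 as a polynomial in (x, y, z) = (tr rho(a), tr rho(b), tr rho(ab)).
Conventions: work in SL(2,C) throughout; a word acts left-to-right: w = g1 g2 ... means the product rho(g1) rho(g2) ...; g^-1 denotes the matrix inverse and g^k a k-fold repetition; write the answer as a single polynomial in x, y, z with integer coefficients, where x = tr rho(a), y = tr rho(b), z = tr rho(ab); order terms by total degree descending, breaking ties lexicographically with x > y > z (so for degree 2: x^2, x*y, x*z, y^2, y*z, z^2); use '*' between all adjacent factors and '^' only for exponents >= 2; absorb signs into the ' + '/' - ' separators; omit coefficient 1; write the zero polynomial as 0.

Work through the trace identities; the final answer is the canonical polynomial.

x^3*y^2*z^3 - x^4*y*z^2 - x^2*y^3*z^2 - x^2*y*z^4 - x^3*y^2*z + x^4*y + x^2*y^3 + 5*x^2*y*z^2 + y^3*z^2 - x*y^2*z - 4*x^2*y - y^3 - 2*y*z^2 + x*z + 3*y

so tr(b a b a) = tr(a b) tr(a b) - tr(1)  (split on a) = z^2 - 2
reduce: tr(b a b a b a) = tr(b a b a) tr(b a) - tr(a b)  (split on b) = z^3 - 3*z
so tr(a b a) = tr(a) tr(b a) - tr(b)  (reduce the a square) = x*z - y
reduce: tr(b a b a b) = tr(b) tr(a b a b) - tr(a b a)  (reduce the b square) = y*z^2 - x*z - y
reduce: tr(a b a b a^2 b) = tr(a) tr(b a b a b a) - tr(b a b a b)  (reduce the a square) = x*z^3 - y*z^2 - 2*x*z + y
reduce: tr(b a b) = tr(b) tr(a b) - tr(a)  (reduce the b square) = y*z - x
reduce: tr(a b a b a) = tr(a) tr(b a b a) - tr(b a b)  (reduce the a square) = x*z^2 - y*z - x
so tr(a b a b a^2) = tr(a) tr(a b a b a) - tr(a b a b)  (reduce the a square) = x^2*z^2 - x*y*z - x^2 - z^2 + 2
tr(a b a b a^2 b^2) = tr(b) tr(a b a b a^2 b) - tr(a b a b a^2)  (reduce the b square) = x*y*z^3 - x^2*z^2 - y^2*z^2 - x*y*z + x^2 + y^2 + z^2 - 2
so tr(b a b a b a^2 b^2) = tr(b) tr(a b a b a^2 b^2) - tr(a b a b a^2 b)  (reduce the b square) = x*y^2*z^3 - x^2*y*z^2 - y^3*z^2 - x*y^2*z - x*z^3 + x^2*y + y^3 + 2*y*z^2 + 2*x*z - 3*y
so tr(a b a b a b a b) = tr(a b a b) tr(a b a b) - tr(1)  (split on a) = z^4 - 4*z^2 + 2
so tr(b^2 a b a b a b a) = tr(b) tr(a b a b a b a b) - tr(a b a b a b a)  (reduce the b square) = y*z^4 - x*z^3 - 3*y*z^2 + 2*x*z + y
reduce: tr(b a b a b a b) = tr(b) tr(a b a b a b) - tr(a b a b a)  (reduce the b square) = y*z^3 - x*z^2 - 2*y*z + x
so tr(b^2 a b a b a b) = tr(b) tr(b a b a b a b) - tr(b a b a b a)  (reduce the b square) = y^2*z^3 - x*y*z^2 - 2*y^2*z - z^3 + x*y + 3*z
reduce: tr(b a b a b a^2 b^2 a) = tr(a) tr(b^2 a b a b a b a) - tr(b^2 a b a b a b)  (reduce the a square) = x*y*z^4 - x^2*z^3 - y^2*z^3 - 2*x*y*z^2 + 2*x^2*z + 2*y^2*z + z^3 - 3*z
reduce: tr(b a b a b a^2 b^2 a^-1) = tr(b a b a b a^2 b^2) tr(a) - tr(b a b a b a^2 b^2 a)  (eliminate a^-1) = x^2*y^2*z^3 - x^3*y*z^2 - x*y^3*z^2 - x*y*z^4 - x^2*y^2*z + y^2*z^3 + x^3*y + x*y^3 + 4*x*y*z^2 - 2*y^2*z - z^3 - 3*x*y + 3*z
tr(a^-2 b a b a b a^2 b^2) = tr(b a b a b a^2 b^2 a^-1) tr(a) - tr(b a b a b a^2 b^2)  (eliminate a^-1) = x^3*y^2*z^3 - x^4*y*z^2 - x^2*y^3*z^2 - x^2*y*z^4 - x^3*y^2*z + x^4*y + x^2*y^3 + 5*x^2*y*z^2 + y^3*z^2 - x*y^2*z - 4*x^2*y - y^3 - 2*y*z^2 + x*z + 3*y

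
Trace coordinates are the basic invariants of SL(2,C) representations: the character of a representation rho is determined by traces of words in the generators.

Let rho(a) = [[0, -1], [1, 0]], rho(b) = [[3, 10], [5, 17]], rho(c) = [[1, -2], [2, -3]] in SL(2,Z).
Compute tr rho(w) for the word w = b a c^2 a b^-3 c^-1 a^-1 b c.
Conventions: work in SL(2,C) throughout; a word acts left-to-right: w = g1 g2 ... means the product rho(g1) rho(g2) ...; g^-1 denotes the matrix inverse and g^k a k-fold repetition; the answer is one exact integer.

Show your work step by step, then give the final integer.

rho(b) = [[3, 10], [5, 17]]
... * rho(a) = [[0, -1], [1, 0]]  ->  [[10, -3], [17, -5]]
... * rho(c) = [[1, -2], [2, -3]]  ->  [[4, -11], [7, -19]]
... * rho(c) = [[1, -2], [2, -3]]  ->  [[-18, 25], [-31, 43]]
... * rho(a) = [[0, -1], [1, 0]]  ->  [[25, 18], [43, 31]]
... * rho(b^-1) = [[17, -10], [-5, 3]]  ->  [[335, -196], [576, -337]]
... * rho(b^-1) = [[17, -10], [-5, 3]]  ->  [[6675, -3938], [11477, -6771]]
... * rho(b^-1) = [[17, -10], [-5, 3]]  ->  [[133165, -78564], [228964, -135083]]
... * rho(c^-1) = [[-3, 2], [-2, 1]]  ->  [[-242367, 187766], [-416726, 322845]]
... * rho(a^-1) = [[0, 1], [-1, 0]]  ->  [[-187766, -242367], [-322845, -416726]]
... * rho(b) = [[3, 10], [5, 17]]  ->  [[-1775133, -5997899], [-3052165, -10312792]]
... * rho(c) = [[1, -2], [2, -3]]  ->  [[-13770931, 21543963], [-23677749, 37042706]]
tr = -13770931 + 37042706 = 23271775

23271775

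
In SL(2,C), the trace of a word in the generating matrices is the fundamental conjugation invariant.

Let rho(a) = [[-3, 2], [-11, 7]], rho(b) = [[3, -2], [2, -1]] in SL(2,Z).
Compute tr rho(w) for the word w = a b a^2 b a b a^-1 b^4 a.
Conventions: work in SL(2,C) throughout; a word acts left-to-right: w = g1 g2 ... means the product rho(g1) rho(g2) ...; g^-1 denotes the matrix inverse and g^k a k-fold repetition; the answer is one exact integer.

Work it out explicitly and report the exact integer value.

rho(a) = [[-3, 2], [-11, 7]]
... * rho(b) = [[3, -2], [2, -1]]  ->  [[-5, 4], [-19, 15]]
... * rho(a) = [[-3, 2], [-11, 7]]  ->  [[-29, 18], [-108, 67]]
... * rho(a) = [[-3, 2], [-11, 7]]  ->  [[-111, 68], [-413, 253]]
... * rho(b) = [[3, -2], [2, -1]]  ->  [[-197, 154], [-733, 573]]
... * rho(a) = [[-3, 2], [-11, 7]]  ->  [[-1103, 684], [-4104, 2545]]
... * rho(b) = [[3, -2], [2, -1]]  ->  [[-1941, 1522], [-7222, 5663]]
... * rho(a^-1) = [[7, -2], [11, -3]]  ->  [[3155, -684], [11739, -2545]]
... * rho(b) = [[3, -2], [2, -1]]  ->  [[8097, -5626], [30127, -20933]]
... * rho(b) = [[3, -2], [2, -1]]  ->  [[13039, -10568], [48515, -39321]]
... * rho(b) = [[3, -2], [2, -1]]  ->  [[17981, -15510], [66903, -57709]]
... * rho(b) = [[3, -2], [2, -1]]  ->  [[22923, -20452], [85291, -76097]]
... * rho(a) = [[-3, 2], [-11, 7]]  ->  [[156203, -97318], [581194, -362097]]
tr = 156203 + -362097 = -205894

-205894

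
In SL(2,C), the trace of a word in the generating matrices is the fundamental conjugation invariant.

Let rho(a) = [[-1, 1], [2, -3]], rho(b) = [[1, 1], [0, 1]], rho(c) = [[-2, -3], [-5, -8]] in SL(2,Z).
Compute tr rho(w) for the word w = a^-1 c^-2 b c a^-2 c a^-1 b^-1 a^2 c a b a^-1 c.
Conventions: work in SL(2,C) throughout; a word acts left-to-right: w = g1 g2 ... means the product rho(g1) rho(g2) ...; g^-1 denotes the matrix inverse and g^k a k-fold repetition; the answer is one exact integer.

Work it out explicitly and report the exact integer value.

rho(a^-1) = [[-3, -1], [-2, -1]]
... * rho(c^-1) = [[-8, 3], [5, -2]]  ->  [[19, -7], [11, -4]]
... * rho(c^-1) = [[-8, 3], [5, -2]]  ->  [[-187, 71], [-108, 41]]
... * rho(b) = [[1, 1], [0, 1]]  ->  [[-187, -116], [-108, -67]]
... * rho(c) = [[-2, -3], [-5, -8]]  ->  [[954, 1489], [551, 860]]
... * rho(a^-1) = [[-3, -1], [-2, -1]]  ->  [[-5840, -2443], [-3373, -1411]]
... * rho(a^-1) = [[-3, -1], [-2, -1]]  ->  [[22406, 8283], [12941, 4784]]
... * rho(c) = [[-2, -3], [-5, -8]]  ->  [[-86227, -133482], [-49802, -77095]]
... * rho(a^-1) = [[-3, -1], [-2, -1]]  ->  [[525645, 219709], [303596, 126897]]
... * rho(b^-1) = [[1, -1], [0, 1]]  ->  [[525645, -305936], [303596, -176699]]
... * rho(a) = [[-1, 1], [2, -3]]  ->  [[-1137517, 1443453], [-656994, 833693]]
... * rho(a) = [[-1, 1], [2, -3]]  ->  [[4024423, -5467876], [2324380, -3158073]]
... * rho(c) = [[-2, -3], [-5, -8]]  ->  [[19290534, 31669739], [11141605, 18291444]]
... * rho(a) = [[-1, 1], [2, -3]]  ->  [[44048944, -75718683], [25441283, -43732727]]
... * rho(b) = [[1, 1], [0, 1]]  ->  [[44048944, -31669739], [25441283, -18291444]]
... * rho(a^-1) = [[-3, -1], [-2, -1]]  ->  [[-68807354, -12379205], [-39740961, -7149839]]
... * rho(c) = [[-2, -3], [-5, -8]]  ->  [[199510733, 305455702], [115231117, 176421595]]
tr = 199510733 + 176421595 = 375932328

375932328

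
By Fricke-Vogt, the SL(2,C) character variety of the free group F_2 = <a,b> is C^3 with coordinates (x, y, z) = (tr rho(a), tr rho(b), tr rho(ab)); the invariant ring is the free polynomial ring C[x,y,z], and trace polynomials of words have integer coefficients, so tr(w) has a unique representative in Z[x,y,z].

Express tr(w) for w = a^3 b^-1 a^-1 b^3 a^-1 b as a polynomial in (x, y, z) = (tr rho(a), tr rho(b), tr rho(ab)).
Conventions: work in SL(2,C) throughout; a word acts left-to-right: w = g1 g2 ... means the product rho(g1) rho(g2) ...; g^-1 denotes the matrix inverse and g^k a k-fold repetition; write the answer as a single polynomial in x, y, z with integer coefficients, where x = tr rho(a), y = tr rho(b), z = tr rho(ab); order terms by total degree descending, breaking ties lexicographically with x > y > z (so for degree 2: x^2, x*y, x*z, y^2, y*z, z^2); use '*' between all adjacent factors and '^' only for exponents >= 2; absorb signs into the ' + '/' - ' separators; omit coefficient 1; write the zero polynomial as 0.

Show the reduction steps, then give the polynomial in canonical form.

-x^4*y^4*z + x^5*y^3 + x^3*y^5 + 2*x^3*y^3*z^2 + x^4*y^2*z - x^2*y^2*z^3 - 2*x^5*y - 7*x^3*y^3 - 3*x^3*y*z^2 - x*y^5 - 2*x*y^3*z^2 + x^4*z + 4*x^2*y^2*z + x^2*z^3 + y^4*z + y^2*z^3 + 10*x^3*y + 6*x*y^3 + 3*x*y*z^2 - 5*x^2*z - 4*y^2*z - z^3 - 9*x*y + 3*z

tr(a b a) = tr(a)*tr(b a) - tr(b) = x*z - y
tr(a^3 b) = tr(a)*tr(a b a) - tr(a b) = x^2*z - x*y - z
tr(a^2) = tr(a)*tr(a) - tr(1) = x^2 - 2
tr(a^3) = tr(a)*tr(a^2) - tr(a) = x^3 - 3*x
tr(a^3 b^2) = tr(b)*tr(a^3 b) - tr(a^3) = x^2*y*z - x^3 - x*y^2 - y*z + 3*x
tr(b^3 a^3) = tr(b)*tr(a^3 b^2) - tr(a^3 b) = x^2*y^2*z - x^3*y - x*y^3 - x^2*z - y^2*z + 4*x*y + z
tr(a^2 b^2) = tr(b)*tr(a^2 b) - tr(a^2) = x*y*z - x^2 - y^2 + 2
tr(a^4 b^2) = tr(a)*tr(a^2 b^2 a) - tr(a^2 b^2) = x^3*y*z - x^4 - x^2*y^2 - 2*x*y*z + 4*x^2 + y^2 - 2
tr(a^4 b) = tr(a)*tr(b a^3) - tr(b a^2) = x^3*z - x^2*y - 2*x*z + y
tr(a^4 b^3) = tr(b)*tr(a^4 b^2) - tr(a^4 b) = x^3*y^2*z - x^4*y - x^2*y^3 - x^3*z - 2*x*y^2*z + 5*x^2*y + y^3 + 2*x*z - 3*y
tr(a b^4 a^3) = tr(b)*tr(a^4 b^3) - tr(a^4 b^2) = x^3*y^3*z - x^4*y^2 - x^2*y^4 - 2*x^3*y*z - 2*x*y^3*z + x^4 + 6*x^2*y^2 + y^4 + 4*x*y*z - 4*x^2 - 4*y^2 + 2
tr(a b a b) = tr(a b)*tr(a b) - tr(1)   [split at repeated a] = z^2 - 2
tr(b a b^2 a) = tr(b)*tr(a b a b) - tr(a b a) = y*z^2 - x*z - y
tr(a b^2) = tr(b)*tr(a b) - tr(a) = y*z - x
tr(b a b^2) = tr(b)*tr(a b^2) - tr(a b) = y^2*z - x*y - z
tr(a b a b^2 a) = tr(a)*tr(b a b^2 a) - tr(b a b^2) = x*y*z^2 - x^2*z - y^2*z + z
tr(b a^3 b a b) = tr(a)*tr(a b a b^2 a) - tr(a b a b^2) = x^2*y*z^2 - x^3*z - x*y^2*z - y*z^2 + 2*x*z + y
tr(b a b a^2) = tr(a)*tr(b a b a) - tr(b a b) = x*z^2 - y*z - x
tr(b a^3 b a) = tr(a)*tr(b a b a^2) - tr(b a b a) = x^2*z^2 - x*y*z - x^2 - z^2 + 2
tr(b^2 a^3 b a b) = tr(b)*tr(b a^3 b a b) - tr(b a^3 b a) = x^2*y^2*z^2 - x^3*y*z - x*y^3*z - x^2*z^2 - y^2*z^2 + 3*x*y*z + x^2 + y^2 + z^2 - 2
tr(a b^4 a^3 b) = tr(b)*tr(b^2 a^3 b a b) - tr(b^2 a^3 b a) = x^2*y^3*z^2 - x^3*y^2*z - x*y^4*z - 2*x^2*y*z^2 - y^3*z^2 + x^3*z + 4*x*y^2*z + x^2*y + y^3 + 2*y*z^2 - 2*x*z - 3*y
tr(b^4 a^3 b^-1 a) = tr(a b^4 a^3)*tr(b) - tr(a b^4 a^3 b) = x^3*y^4*z - x^4*y^3 - x^2*y^5 - x^2*y^3*z^2 - x^3*y^2*z - x*y^4*z + x^4*y + 6*x^2*y^3 + 2*x^2*y*z^2 + y^5 + y^3*z^2 - x^3*z - 5*x^2*y - 5*y^3 - 2*y*z^2 + 2*x*z + 5*y
tr(b a^3 b^-1 a^-1 b^3) = tr(b^4 a^3 b^-1)*tr(a) - tr(b^4 a^3 b^-1 a) = -x^3*y^4*z + x^4*y^3 + x^2*y^5 + x^2*y^3*z^2 + 2*x^3*y^2*z + x*y^4*z - 2*x^4*y - 7*x^2*y^3 - 2*x^2*y*z^2 - y^5 - y^3*z^2 - x*y^2*z + 9*x^2*y + 5*y^3 + 2*y*z^2 - x*z - 5*y
tr(b a b a^2 b) = tr(b)*tr(a b a^2 b) - tr(a b a^2) = x*y*z^2 - x^2*z - y^2*z + z
tr(b^3 a b a^2) = tr(b)*tr(b a b a^2 b) - tr(b a b a^2) = x*y^2*z^2 - x^2*y*z - y^3*z - x*z^2 + 2*y*z + x
tr(b^3 a b a) = tr(b)*tr(b a b a b) - tr(b a b a) = y^2*z^2 - x*y*z - y^2 - z^2 + 2
tr(b a b a^3 b^2) = tr(a)*tr(b^3 a b a^2) - tr(b^3 a b a) = x^2*y^2*z^2 - x^3*y*z - x*y^3*z - x^2*z^2 - y^2*z^2 + 3*x*y*z + x^2 + y^2 + z^2 - 2
tr(b a b a^3 b) = tr(a)*tr(a b^2 a b a) - tr(a b^2 a b) = x^2*y*z^2 - x^3*z - x*y^2*z - y*z^2 + 2*x*z + y
tr(b^3 a b a^3 b) = tr(b)*tr(b a b a^3 b^2) - tr(b a b a^3 b) = x^2*y^3*z^2 - x^3*y^2*z - x*y^4*z - 2*x^2*y*z^2 - y^3*z^2 + x^3*z + 4*x*y^2*z + x^2*y + y^3 + 2*y*z^2 - 2*x*z - 3*y
tr(a b a b a b) = tr(a b a b)*tr(a b) - tr(b a)   [split at repeated a] = z^3 - 3*z
tr(b a b^2 a b a) = tr(b)*tr(a b a b a b) - tr(a b a b a) = y*z^3 - x*z^2 - 2*y*z + x
tr(b a b^2 a b) = tr(b)*tr(a b^2 a b) - tr(a b^2 a) = y^2*z^2 - 2*x*y*z + x^2 - 2
tr(b a b a^2 b a b) = tr(a)*tr(b a b^2 a b a) - tr(b a b^2 a b) = x*y*z^3 - x^2*z^2 - y^2*z^2 + 2
tr(b a b a^2 b a) = tr(a)*tr(b a b a b a) - tr(b a b a b) = x*z^3 - y*z^2 - 2*x*z + y
tr(b a b^3 a b a^2) = tr(b)*tr(b a b a^2 b a b) - tr(b a b a^2 b a) = x*y^2*z^3 - x^2*y*z^2 - y^3*z^2 - x*z^3 + y*z^2 + 2*x*z + y
tr(b a b^3 a b a) = tr(b)*tr(a b a b a b^2) - tr(a b a b a b) = y^2*z^3 - x*y*z^2 - 2*y^2*z - z^3 + x*y + 3*z
tr(b^3 a b a^3 b a) = tr(a)*tr(b a b^3 a b a^2) - tr(b a b^3 a b a) = x^2*y^2*z^3 - x^3*y*z^2 - x*y^3*z^2 - x^2*z^3 - y^2*z^3 + 2*x*y*z^2 + 2*x^2*z + 2*y^2*z + z^3 - 3*z
tr(a^-1 b^3 a b a^3 b) = tr(b^3 a b a^3 b)*tr(a) - tr(b^3 a b a^3 b a) = x^3*y^3*z^2 - x^4*y^2*z - x^2*y^4*z - x^2*y^2*z^3 - x^3*y*z^2 + x^4*z + 4*x^2*y^2*z + x^2*z^3 + y^2*z^3 + x^3*y + x*y^3 - 4*x^2*z - 2*y^2*z - z^3 - 3*x*y + 3*z
tr(b a^3 b^-1 a^-1 b^3 a) = tr(a^-1 b^3 a b a^3)*tr(b) - tr(a^-1 b^3 a b a^3 b) = -x^3*y^3*z^2 + x^4*y^2*z + x^2*y^4*z + x^2*y^2*z^3 + x^3*y*z^2 + x*y^3*z^2 - x^4*z - 5*x^2*y^2*z - x^2*z^3 - y^4*z - y^2*z^3 - x^3*y - x*y^3 - x*y*z^2 + 4*x^2*z + 4*y^2*z + z^3 + 4*x*y - 3*z
tr(a^3 b^-1 a^-1 b^3 a^-1 b) = tr(b a^3 b^-1 a^-1 b^3)*tr(a) - tr(b a^3 b^-1 a^-1 b^3 a) = -x^4*y^4*z + x^5*y^3 + x^3*y^5 + 2*x^3*y^3*z^2 + x^4*y^2*z - x^2*y^2*z^3 - 2*x^5*y - 7*x^3*y^3 - 3*x^3*y*z^2 - x*y^5 - 2*x*y^3*z^2 + x^4*z + 4*x^2*y^2*z + x^2*z^3 + y^4*z + y^2*z^3 + 10*x^3*y + 6*x*y^3 + 3*x*y*z^2 - 5*x^2*z - 4*y^2*z - z^3 - 9*x*y + 3*z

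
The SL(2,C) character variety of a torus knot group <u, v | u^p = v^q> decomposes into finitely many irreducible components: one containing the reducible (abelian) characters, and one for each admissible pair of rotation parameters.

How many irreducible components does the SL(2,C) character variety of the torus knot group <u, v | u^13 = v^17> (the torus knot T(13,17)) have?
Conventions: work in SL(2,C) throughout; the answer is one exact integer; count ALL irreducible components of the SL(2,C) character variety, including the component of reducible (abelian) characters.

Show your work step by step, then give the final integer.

97

Gamma = < u, v | u^13 = v^17 > (torus knot T(13,17)); the central element u^13 = v^17 acts as +I or -I in any irreducible SL(2,C) representation.
This locks tr(u) to 2*cos(pi*alpha/13), alpha in 1..12, and tr(v) to 2*cos(pi*beta/17), beta in 1..16, on each component of irreducible characters.
Consistency of u^13 = (-1)^alpha I with v^17 = (-1)^beta I forces alpha = beta (mod 2).
count pairs: odd alpha (6 choices) x odd beta (8), plus even alpha (6) x even beta (8): 6*8 + 6*8 = 96.
components with irreducible characters: 96; plus the single component of reducible (abelian) characters: total 97.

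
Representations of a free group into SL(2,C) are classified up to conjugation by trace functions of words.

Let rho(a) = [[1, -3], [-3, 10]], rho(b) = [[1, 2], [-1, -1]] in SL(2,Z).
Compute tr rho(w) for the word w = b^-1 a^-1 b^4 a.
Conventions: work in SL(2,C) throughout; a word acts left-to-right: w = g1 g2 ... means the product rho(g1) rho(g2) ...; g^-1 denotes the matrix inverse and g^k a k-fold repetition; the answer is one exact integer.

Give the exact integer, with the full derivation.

0

rho(b^-1) = [[-1, -2], [1, 1]]
... * rho(a^-1) = [[10, 3], [3, 1]]  ->  [[-16, -5], [13, 4]]
... * rho(b) = [[1, 2], [-1, -1]]  ->  [[-11, -27], [9, 22]]
... * rho(b) = [[1, 2], [-1, -1]]  ->  [[16, 5], [-13, -4]]
... * rho(b) = [[1, 2], [-1, -1]]  ->  [[11, 27], [-9, -22]]
... * rho(b) = [[1, 2], [-1, -1]]  ->  [[-16, -5], [13, 4]]
... * rho(a) = [[1, -3], [-3, 10]]  ->  [[-1, -2], [1, 1]]
tr = -1 + 1 = 0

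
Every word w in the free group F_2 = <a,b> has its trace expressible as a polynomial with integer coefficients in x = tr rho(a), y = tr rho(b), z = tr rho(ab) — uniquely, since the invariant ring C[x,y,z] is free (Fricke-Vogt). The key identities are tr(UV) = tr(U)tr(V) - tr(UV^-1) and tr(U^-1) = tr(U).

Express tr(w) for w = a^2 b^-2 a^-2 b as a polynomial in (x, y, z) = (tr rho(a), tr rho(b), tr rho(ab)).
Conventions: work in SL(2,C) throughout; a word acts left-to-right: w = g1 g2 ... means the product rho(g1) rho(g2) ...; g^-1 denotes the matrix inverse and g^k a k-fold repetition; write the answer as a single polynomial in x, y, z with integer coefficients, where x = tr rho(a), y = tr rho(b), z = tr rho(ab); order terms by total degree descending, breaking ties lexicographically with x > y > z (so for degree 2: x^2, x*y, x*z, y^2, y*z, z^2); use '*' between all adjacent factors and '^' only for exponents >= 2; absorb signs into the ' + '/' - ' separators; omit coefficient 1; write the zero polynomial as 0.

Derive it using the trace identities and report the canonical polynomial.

tr(a^2) = tr(a) tr(a) - tr(1)  (reduce the a square) = x^2 - 2
use: tr(a b a) = tr(a) tr(b a) - tr(b)  (reduce the a square) = x*z - y
tr(a b a^2) = tr(a) tr(a b a) - tr(a b)  (reduce the a square) = x^2*z - x*y - z
tr(b a b a) = tr(a b) tr(a b) - tr(1)  (split on a) = z^2 - 2
tr(b a b) = tr(b) tr(a b) - tr(a)  (reduce the b square) = y*z - x
tr(a b a^2 b) = tr(a) tr(b a b a) - tr(b a b)  (reduce the a square) = x*z^2 - y*z - x
use: tr(b a^2 b^-1 a) = tr(a b a^2) tr(b) - tr(a b a^2 b)  (eliminate b^-1) = x^2*y*z - x*y^2 - x*z^2 + x
tr(b a^2 b^-1 a^-1) = tr(b a^2 b^-1) tr(a) - tr(b a^2 b^-1 a)  (eliminate a^-1) = -x^2*y*z + x^3 + x*y^2 + x*z^2 - 3*x
use: tr(a^-2 b a^2 b^-1) = tr(b a^2 b^-1 a^-1) tr(a) - tr(b a^2 b^-1)  (eliminate a^-1) = -x^3*y*z + x^4 + x^2*y^2 + x^2*z^2 - 4*x^2 + 2
use: tr(a^2 b^-2 a^-2 b) = tr(a^-2 b a^2 b^-1) tr(b) - tr(a^-2 b a^2)  (eliminate b^-1) = -x^3*y^2*z + x^4*y + x^2*y^3 + x^2*y*z^2 - 4*x^2*y + y

-x^3*y^2*z + x^4*y + x^2*y^3 + x^2*y*z^2 - 4*x^2*y + y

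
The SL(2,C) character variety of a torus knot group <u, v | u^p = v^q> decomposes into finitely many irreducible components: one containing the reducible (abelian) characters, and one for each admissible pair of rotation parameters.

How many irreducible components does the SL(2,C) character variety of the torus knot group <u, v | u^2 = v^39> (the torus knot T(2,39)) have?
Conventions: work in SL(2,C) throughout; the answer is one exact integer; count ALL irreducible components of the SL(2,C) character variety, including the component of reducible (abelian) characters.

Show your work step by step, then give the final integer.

In the torus knot group T(2,39), u^2 = v^39 is central, so an irreducible representation sends it to +I or -I (Schur).
So on each irreducible component the traces are pinned: tr(u) = 2*cos(pi*alpha/2) with 1 <= alpha <= 1, tr(v) = 2*cos(pi*beta/39) with 1 <= beta <= 38.
The two central values (-1)^alpha I and (-1)^beta I must be the same matrix, so alpha and beta share a parity.
Counting: 1 odd alphas x 19 odd betas + 0 even alphas x 19 even betas = 19 + 0 = 19.
components with irreducible characters: 19; plus the single component of reducible (abelian) characters: total 20.

20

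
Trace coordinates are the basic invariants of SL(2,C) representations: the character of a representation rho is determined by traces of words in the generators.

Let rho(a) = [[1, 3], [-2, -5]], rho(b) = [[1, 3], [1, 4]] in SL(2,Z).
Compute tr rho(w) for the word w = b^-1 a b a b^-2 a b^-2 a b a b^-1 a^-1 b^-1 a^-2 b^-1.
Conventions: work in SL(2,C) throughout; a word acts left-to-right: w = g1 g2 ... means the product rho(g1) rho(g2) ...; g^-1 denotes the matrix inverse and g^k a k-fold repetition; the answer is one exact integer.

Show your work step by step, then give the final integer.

-4318886299

rho(b^-1) = [[4, -3], [-1, 1]]
... * rho(a) = [[1, 3], [-2, -5]]  ->  [[10, 27], [-3, -8]]
... * rho(b) = [[1, 3], [1, 4]]  ->  [[37, 138], [-11, -41]]
... * rho(a) = [[1, 3], [-2, -5]]  ->  [[-239, -579], [71, 172]]
... * rho(b^-1) = [[4, -3], [-1, 1]]  ->  [[-377, 138], [112, -41]]
... * rho(b^-1) = [[4, -3], [-1, 1]]  ->  [[-1646, 1269], [489, -377]]
... * rho(a) = [[1, 3], [-2, -5]]  ->  [[-4184, -11283], [1243, 3352]]
... * rho(b^-1) = [[4, -3], [-1, 1]]  ->  [[-5453, 1269], [1620, -377]]
... * rho(b^-1) = [[4, -3], [-1, 1]]  ->  [[-23081, 17628], [6857, -5237]]
... * rho(a) = [[1, 3], [-2, -5]]  ->  [[-58337, -157383], [17331, 46756]]
... * rho(b) = [[1, 3], [1, 4]]  ->  [[-215720, -804543], [64087, 239017]]
... * rho(a) = [[1, 3], [-2, -5]]  ->  [[1393366, 3375555], [-413947, -1002824]]
... * rho(b^-1) = [[4, -3], [-1, 1]]  ->  [[2197909, -804543], [-652964, 239017]]
... * rho(a^-1) = [[-5, -3], [2, 1]]  ->  [[-12598631, -7398270], [3742854, 2197909]]
... * rho(b^-1) = [[4, -3], [-1, 1]]  ->  [[-42996254, 30397623], [12773507, -9030653]]
... * rho(a^-1) = [[-5, -3], [2, 1]]  ->  [[275776516, 159386385], [-81928841, -47351174]]
... * rho(a^-1) = [[-5, -3], [2, 1]]  ->  [[-1060109810, -667943163], [314941857, 198435349]]
... * rho(b^-1) = [[4, -3], [-1, 1]]  ->  [[-3572496077, 2512386267], [1061332079, -746390222]]
tr = -3572496077 + -746390222 = -4318886299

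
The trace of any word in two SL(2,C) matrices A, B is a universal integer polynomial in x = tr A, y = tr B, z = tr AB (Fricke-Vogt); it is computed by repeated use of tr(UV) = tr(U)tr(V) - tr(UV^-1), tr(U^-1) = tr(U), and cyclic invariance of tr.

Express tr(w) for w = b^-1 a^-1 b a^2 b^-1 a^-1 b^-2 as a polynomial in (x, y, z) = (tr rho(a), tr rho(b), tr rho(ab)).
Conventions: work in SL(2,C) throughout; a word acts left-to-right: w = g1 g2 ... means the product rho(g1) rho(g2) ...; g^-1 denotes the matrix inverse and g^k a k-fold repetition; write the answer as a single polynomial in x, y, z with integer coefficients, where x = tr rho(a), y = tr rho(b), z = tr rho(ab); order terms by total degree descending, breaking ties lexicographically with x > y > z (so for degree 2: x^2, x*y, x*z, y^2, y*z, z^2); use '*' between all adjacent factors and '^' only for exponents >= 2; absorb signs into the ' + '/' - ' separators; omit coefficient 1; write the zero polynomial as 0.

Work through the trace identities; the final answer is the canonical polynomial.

tr(b a b) = tr(b)*tr(a b) - tr(a) = y*z - x
tr(b a b a) = tr(a b)*tr(a b) - tr(1)   [split at repeated a] = z^2 - 2
so tr(a^-1 b a b) = tr(b a b)*tr(a) - tr(b a b a) = x*y*z - x^2 - z^2 + 2
so tr(a^-1 b a b^-1) = tr(a^-1 b a)*tr(b) - tr(a^-1 b a b) = -x*y*z + x^2 + y^2 + z^2 - 2
tr(b^-2 a^-1 b a) = tr(a^-1 b a b^-1)*tr(b) - tr(a^-1 b a) = -x*y^2*z + x^2*y + y^3 + y*z^2 - 3*y
reduce: tr(a^2 b) = tr(a)*tr(b a) - tr(b) = x*z - y
tr(a^2) = tr(a)*tr(a) - tr(1) = x^2 - 2
tr(b a^2 b) = tr(b)*tr(a^2 b) - tr(a^2) = x*y*z - x^2 - y^2 + 2
so tr(b^2 a b a) = tr(b)*tr(a b a b) - tr(a b a) = y*z^2 - x*z - y
reduce: tr(b^2 a b) = tr(b)*tr(a b^2) - tr(a b) = y^2*z - x*y - z
tr(b a b a^2 b) = tr(a)*tr(b^2 a b a) - tr(b^2 a b) = x*y*z^2 - x^2*z - y^2*z + z
tr(b a b a b a) = tr(b a)*tr(b a b a) - tr(b^-1 a^-1)   [split at repeated b] = z^3 - 3*z
so tr(b a b a^2 b a) = tr(a)*tr(b a b a b a) - tr(b a b a b) = x*z^3 - y*z^2 - 2*x*z + y
so tr(a b a^2 b a^-1 b) = tr(b a b a^2 b)*tr(a) - tr(b a b a^2 b a) = x^2*y*z^2 - x^3*z - x*y^2*z - x*z^3 + y*z^2 + 3*x*z - y
tr(b a^2 b a^-1 b^-1 a) = tr(a b a^2 b a^-1)*tr(b) - tr(a b a^2 b a^-1 b) = -x^2*y*z^2 + x^3*z + 2*x*y^2*z + x*z^3 - x^2*y - y^3 - y*z^2 - 3*x*z + 3*y
reduce: tr(a^-1 b a^2 b a^-1 b^-1) = tr(b a^2 b a^-1 b^-1)*tr(a) - tr(b a^2 b a^-1 b^-1 a) = x^2*y*z^2 - x^3*z - 2*x*y^2*z - x*z^3 + x^2*y + y^3 + y*z^2 + 4*x*z - 3*y
so tr(b a^2 b a) = tr(a)*tr(b a b a) - tr(b a b) = x*z^2 - y*z - x
tr(b a^2 b a^-1) = tr(b a^2 b)*tr(a) - tr(b a^2 b a) = x^2*y*z - x^3 - x*y^2 - x*z^2 + y*z + 3*x
tr(a^-1 b a^2 b a^-1) = tr(b a^2 b a^-1)*tr(a) - tr(b a^2 b) = x^3*y*z - x^4 - x^2*y^2 - x^2*z^2 + 4*x^2 + y^2 - 2
tr(a^-1 b^-2 a^-1 b a^2 b) = tr(a^-1 b a^2 b a^-1 b^-1)*tr(b) - tr(a^-1 b a^2 b a^-1) = x^2*y^2*z^2 - 2*x^3*y*z - 2*x*y^3*z - x*y*z^3 + x^4 + 2*x^2*y^2 + x^2*z^2 + y^4 + y^2*z^2 + 4*x*y*z - 4*x^2 - 4*y^2 + 2
so tr(b^-1 a^-1 b a^2 b^-1 a^-1 b^-1) = tr(a^-1 b^-2 a^-1 b a^2)*tr(b) - tr(a^-1 b^-2 a^-1 b a^2 b) = -x^2*y^2*z^2 + 2*x^3*y*z + x*y^3*z + x*y*z^3 - x^4 - x^2*y^2 - x^2*z^2 - 4*x*y*z + 4*x^2 + y^2 - 2
so tr(a b^-1) = tr(a)*tr(b) - tr(a b) = x*y - z
tr(a b a^2) = tr(a)*tr(a b a) - tr(a b) = x^2*z - x*y - z
so tr(b^-1 a b a^2) = tr(a b a^2)*tr(b) - tr(a b a^2 b) = x^2*y*z - x*y^2 - x*z^2 + x
reduce: tr(b^-1 a b a^2 b^-1) = tr(b^-1 a b a^2)*tr(b) - tr(b^-1 a b a^2 b) = x^2*y^2*z - x*y^3 - x*y*z^2 - x^2*z + 2*x*y + z
so tr(a b a^3) = tr(a)*tr(b a^3) - tr(b a^2) = x^3*z - x^2*y - 2*x*z + y
reduce: tr(a b a^3 b) = tr(a)*tr(a b a b a) - tr(a b a b) = x^2*z^2 - x*y*z - x^2 - z^2 + 2
reduce: tr(a b^-1 a b a^2) = tr(a b a^3)*tr(b) - tr(a b a^3 b) = x^3*y*z - x^2*y^2 - x^2*z^2 - x*y*z + x^2 + y^2 + z^2 - 2
tr(a b a^2 b a) = tr(a)*tr(b a^2 b a) - tr(b a^2 b) = x^2*z^2 - 2*x*y*z + y^2 - 2
tr(a b^-1 a b a^2 b) = tr(a b a^2 b a)*tr(b) - tr(a b a^2 b a b) = x^2*y*z^2 - 2*x*y^2*z - x*z^3 + y^3 + y*z^2 + 2*x*z - 3*y
tr(b^-1 a b a^2 b^-1 a) = tr(a b^-1 a b a^2)*tr(b) - tr(a b^-1 a b a^2 b) = x^3*y^2*z - x^2*y^3 - 2*x^2*y*z^2 + x*y^2*z + x*z^3 + x^2*y - 2*x*z + y
tr(b a^2 b^-1 a^-1 b^-1 a) = tr(b^-1 a b a^2 b^-1)*tr(a) - tr(b^-1 a b a^2 b^-1 a) = x^2*y*z^2 - x^3*z - x*y^2*z - x*z^3 + x^2*y + 3*x*z - y
reduce: tr(b^-1 a^-1 b a^2 b^-1 a^-1) = tr(b a^2 b^-1 a^-1 b^-1)*tr(a) - tr(b a^2 b^-1 a^-1 b^-1 a) = -x^2*y*z^2 + x^3*z + x*y^2*z + x*z^3 - 4*x*z + y
tr(b^-1 a^-1 b a^2 b^-1 a^-1 b^-2) = tr(b^-1 a^-1 b a^2 b^-1 a^-1 b^-1)*tr(b) - tr(b^-1 a^-1 b a^2 b^-1 a^-1) = -x^2*y^3*z^2 + 2*x^3*y^2*z + x*y^4*z + x*y^2*z^3 - x^4*y - x^2*y^3 - x^3*z - 5*x*y^2*z - x*z^3 + 4*x^2*y + y^3 + 4*x*z - 3*y

-x^2*y^3*z^2 + 2*x^3*y^2*z + x*y^4*z + x*y^2*z^3 - x^4*y - x^2*y^3 - x^3*z - 5*x*y^2*z - x*z^3 + 4*x^2*y + y^3 + 4*x*z - 3*y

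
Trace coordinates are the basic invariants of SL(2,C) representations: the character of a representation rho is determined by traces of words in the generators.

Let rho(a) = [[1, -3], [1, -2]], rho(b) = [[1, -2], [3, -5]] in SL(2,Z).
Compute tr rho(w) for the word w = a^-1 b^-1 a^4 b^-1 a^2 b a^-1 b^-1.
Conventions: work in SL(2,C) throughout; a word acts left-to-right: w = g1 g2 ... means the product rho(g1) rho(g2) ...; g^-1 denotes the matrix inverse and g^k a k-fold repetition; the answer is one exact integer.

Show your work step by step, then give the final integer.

-15

rho(a^-1) = [[-2, 3], [-1, 1]]
... * rho(b^-1) = [[-5, 2], [-3, 1]]  ->  [[1, -1], [2, -1]]
... * rho(a) = [[1, -3], [1, -2]]  ->  [[0, -1], [1, -4]]
... * rho(a) = [[1, -3], [1, -2]]  ->  [[-1, 2], [-3, 5]]
... * rho(a) = [[1, -3], [1, -2]]  ->  [[1, -1], [2, -1]]
... * rho(a) = [[1, -3], [1, -2]]  ->  [[0, -1], [1, -4]]
... * rho(b^-1) = [[-5, 2], [-3, 1]]  ->  [[3, -1], [7, -2]]
... * rho(a) = [[1, -3], [1, -2]]  ->  [[2, -7], [5, -17]]
... * rho(a) = [[1, -3], [1, -2]]  ->  [[-5, 8], [-12, 19]]
... * rho(b) = [[1, -2], [3, -5]]  ->  [[19, -30], [45, -71]]
... * rho(a^-1) = [[-2, 3], [-1, 1]]  ->  [[-8, 27], [-19, 64]]
... * rho(b^-1) = [[-5, 2], [-3, 1]]  ->  [[-41, 11], [-97, 26]]
tr = -41 + 26 = -15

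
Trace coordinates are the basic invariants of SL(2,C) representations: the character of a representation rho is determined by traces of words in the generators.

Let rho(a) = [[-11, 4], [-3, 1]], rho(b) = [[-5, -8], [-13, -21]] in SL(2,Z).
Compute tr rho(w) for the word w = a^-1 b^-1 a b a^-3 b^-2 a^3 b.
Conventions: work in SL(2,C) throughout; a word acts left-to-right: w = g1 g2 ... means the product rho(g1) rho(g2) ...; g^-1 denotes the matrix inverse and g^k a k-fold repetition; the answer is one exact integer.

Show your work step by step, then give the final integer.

rho(a^-1) = [[1, -4], [3, -11]]
... * rho(b^-1) = [[-21, 8], [13, -5]]  ->  [[-73, 28], [-206, 79]]
... * rho(a) = [[-11, 4], [-3, 1]]  ->  [[719, -264], [2029, -745]]
... * rho(b) = [[-5, -8], [-13, -21]]  ->  [[-163, -208], [-460, -587]]
... * rho(a^-1) = [[1, -4], [3, -11]]  ->  [[-787, 2940], [-2221, 8297]]
... * rho(a^-1) = [[1, -4], [3, -11]]  ->  [[8033, -29192], [22670, -82383]]
... * rho(a^-1) = [[1, -4], [3, -11]]  ->  [[-79543, 288980], [-224479, 815533]]
... * rho(b^-1) = [[-21, 8], [13, -5]]  ->  [[5427143, -2081244], [15315988, -5873497]]
... * rho(b^-1) = [[-21, 8], [13, -5]]  ->  [[-141026175, 53823364], [-397991209, 151895389]]
... * rho(a) = [[-11, 4], [-3, 1]]  ->  [[1389817833, -510281336], [3922217132, -1440069447]]
... * rho(a) = [[-11, 4], [-3, 1]]  ->  [[-13757152155, 5048989996], [-38824180111, 14248799081]]
... * rho(a) = [[-11, 4], [-3, 1]]  ->  [[136181703717, -49979618624], [384319583978, -141047921363]]
... * rho(b) = [[-5, -8], [-13, -21]]  ->  [[-31173476473, -39881638632], [-87974942171, -112550323201]]
tr = -31173476473 + -112550323201 = -143723799674

-143723799674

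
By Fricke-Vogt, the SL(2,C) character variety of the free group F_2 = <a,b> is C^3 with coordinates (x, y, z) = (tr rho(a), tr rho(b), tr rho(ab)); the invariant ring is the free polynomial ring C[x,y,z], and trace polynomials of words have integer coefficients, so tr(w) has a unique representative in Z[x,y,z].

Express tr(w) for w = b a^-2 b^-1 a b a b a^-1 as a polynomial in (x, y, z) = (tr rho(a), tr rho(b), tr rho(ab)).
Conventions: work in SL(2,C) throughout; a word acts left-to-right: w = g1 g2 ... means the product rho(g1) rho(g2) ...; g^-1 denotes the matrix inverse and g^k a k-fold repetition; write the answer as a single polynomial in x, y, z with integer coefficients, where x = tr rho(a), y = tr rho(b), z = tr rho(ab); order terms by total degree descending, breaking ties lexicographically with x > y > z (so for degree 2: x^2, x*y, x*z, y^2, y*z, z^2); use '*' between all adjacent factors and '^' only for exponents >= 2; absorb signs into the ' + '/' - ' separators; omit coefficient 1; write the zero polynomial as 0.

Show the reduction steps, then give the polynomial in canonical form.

apply: trace(b a b) = trace(b) trace(a b) - trace(a)   [square of b] = y*z - x
apply: trace(b^2 a b) = trace(b) trace(b a b) - trace(b a)   [square of b] = y^2*z - x*y - z
use: trace(a b a b) = trace(a b) trace(a b) - trace(1)   [split at a repeated a] = z^2 - 2
use: trace(a b a) = trace(a) trace(b a) - trace(b)   [square of a] = x*z - y
apply: trace(b^2 a b a) = trace(b) trace(a b a b) - trace(a b a)   [square of b] = y*z^2 - x*z - y
trace(b a b a^-1 b) = trace(b^2 a b) trace(a) - trace(b^2 a b a)   [inverse elimination on a] = x*y^2*z - x^2*y - y*z^2 + y
apply: trace(b a b a b^2) = trace(b) trace(b a b a b) - trace(b a b a)   [square of b] = y^2*z^2 - x*y*z - y^2 - z^2 + 2
use: trace(a b a b a b) = trace(a b) trace(a b a b) - trace(a^-1 b^-1)   [split at a repeated a] = z^3 - 3*z
apply: trace(a b a b a) = trace(a) trace(b a b a) - trace(b a b)   [square of a] = x*z^2 - y*z - x
trace(b a b a b^2 a) = trace(b) trace(a b a b a b) - trace(a b a b a)   [square of b] = y*z^3 - x*z^2 - 2*y*z + x
use: trace(b a^-1 b a b a b) = trace(b a b a b^2) trace(a) - trace(b a b a b^2 a)   [inverse elimination on a] = x*y^2*z^2 - x^2*y*z - y*z^3 - x*y^2 + 2*y*z + x
use: trace(b a b a b a b a) = trace(b a b a b a) trace(b a) - trace(a b a b)   [split at a repeated b] = z^4 - 4*z^2 + 2
use: trace(b a^-1 b a b a b a) = trace(b a b a b a b) trace(a) - trace(b a b a b a b a)   [inverse elimination on a] = x*y*z^3 - x^2*z^2 - z^4 - 2*x*y*z + x^2 + 4*z^2 - 2
trace(a b a b a^-1 b a^-1 b) = trace(b a^-1 b a b a b) trace(a) - trace(b a^-1 b a b a b a)   [inverse elimination on a] = x^2*y^2*z^2 - x^3*y*z - 2*x*y*z^3 - x^2*y^2 + x^2*z^2 + z^4 + 4*x*y*z - 4*z^2 + 2
trace(a^-1 b^-1 a b a b a^-1 b) = trace(a b a b a^-1 b a^-1) trace(b) - trace(a b a b a^-1 b a^-1 b)   [inverse elimination on b] = -x^2*y^2*z^2 + x^3*y*z + x*y^3*z + 2*x*y*z^3 - x^2*z^2 - y^2*z^2 - z^4 - 4*x*y*z + y^2 + 4*z^2 - 2
trace(b a^-2 b^-1 a b a b a^-1) = trace(a^-1 b^-1 a b a b a^-1 b) trace(a) - trace(a^-1 b^-1 a b a b a^-1 b a)   [inverse elimination on a] = -x^3*y^2*z^2 + x^4*y*z + x^2*y^3*z + 2*x^2*y*z^3 - x^3*z^2 - x*y^2*z^2 - x*z^4 - 4*x^2*y*z + x*y^2 + 4*x*z^2 - y*z - x

-x^3*y^2*z^2 + x^4*y*z + x^2*y^3*z + 2*x^2*y*z^3 - x^3*z^2 - x*y^2*z^2 - x*z^4 - 4*x^2*y*z + x*y^2 + 4*x*z^2 - y*z - x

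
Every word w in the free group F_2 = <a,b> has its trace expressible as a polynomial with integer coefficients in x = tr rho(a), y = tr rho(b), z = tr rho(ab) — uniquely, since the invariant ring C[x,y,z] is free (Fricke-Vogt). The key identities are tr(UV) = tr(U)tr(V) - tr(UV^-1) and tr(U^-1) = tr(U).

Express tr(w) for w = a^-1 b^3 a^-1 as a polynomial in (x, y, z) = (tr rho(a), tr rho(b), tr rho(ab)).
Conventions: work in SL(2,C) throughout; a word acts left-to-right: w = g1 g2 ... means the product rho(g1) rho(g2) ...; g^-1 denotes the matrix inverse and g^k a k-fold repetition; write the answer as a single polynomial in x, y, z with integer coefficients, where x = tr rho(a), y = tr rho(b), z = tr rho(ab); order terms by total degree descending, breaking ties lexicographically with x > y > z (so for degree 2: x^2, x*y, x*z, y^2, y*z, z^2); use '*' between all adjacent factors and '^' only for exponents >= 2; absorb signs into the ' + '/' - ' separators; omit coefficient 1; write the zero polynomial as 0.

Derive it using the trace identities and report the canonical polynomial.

trace(b^2) = trace(b)*trace(b) - trace(1) = y^2 - 2
use: trace(b^3) = trace(b)*trace(b^2) - trace(b) = y^3 - 3*y
use: trace(a b^2) = trace(b)*trace(a b) - trace(a) = y*z - x
apply: trace(b^3 a) = trace(b)*trace(a b^2) - trace(a b) = y^2*z - x*y - z
trace(b^3 a^-1) = trace(b^3)*trace(a) - trace(b^3 a) = x*y^3 - y^2*z - 2*x*y + z
trace(a^-1 b^3 a^-1) = trace(b^3 a^-1)*trace(a) - trace(b^3) = x^2*y^3 - x*y^2*z - 2*x^2*y - y^3 + x*z + 3*y

x^2*y^3 - x*y^2*z - 2*x^2*y - y^3 + x*z + 3*y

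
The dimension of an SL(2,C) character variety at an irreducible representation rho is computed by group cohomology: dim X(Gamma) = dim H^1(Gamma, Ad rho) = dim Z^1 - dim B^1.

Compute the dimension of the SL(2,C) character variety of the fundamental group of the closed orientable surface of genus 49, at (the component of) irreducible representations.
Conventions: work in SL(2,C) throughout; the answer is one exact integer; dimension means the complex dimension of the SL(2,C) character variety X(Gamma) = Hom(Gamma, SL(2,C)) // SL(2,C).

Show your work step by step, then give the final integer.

pi_1 of the closed genus-49 surface has 98 generators bound by the single product-of-commutators relator.
Before the relator condition, cocycle space has dim 3*98 = 294.
At an irreducible rho, H^2 = coker(d_2) vanishes (Poincare duality: H^2 is dual to H^0 = invariants = 0), so d_2 is surjective onto sl_2 and dim Z^1 = 294 - 3 = 291.
dim B^1 = 3 (coboundaries, injective at irreducible rho).
Hence dim X = 291 - 3 = 288.

288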